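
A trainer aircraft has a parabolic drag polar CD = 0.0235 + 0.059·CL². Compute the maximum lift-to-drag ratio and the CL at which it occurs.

(L/D)max = 13.4, at CL = 0.631

For CD = CD0 + K·CL², (L/D)max occurs at CL* = √(CD0/K) and equals 1/(2√(K·CD0)).
(L/D)max = 1/(2√(0.059 × 0.0235)) = 1/(2 × 0.03724) = 13.4
CL* = √(0.0235/0.059) = 0.631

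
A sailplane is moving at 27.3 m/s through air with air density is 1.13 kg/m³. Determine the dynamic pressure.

q = ½ρv² = ½ × 1.13 × 27.3² = 421 Pa

q = 421 Pa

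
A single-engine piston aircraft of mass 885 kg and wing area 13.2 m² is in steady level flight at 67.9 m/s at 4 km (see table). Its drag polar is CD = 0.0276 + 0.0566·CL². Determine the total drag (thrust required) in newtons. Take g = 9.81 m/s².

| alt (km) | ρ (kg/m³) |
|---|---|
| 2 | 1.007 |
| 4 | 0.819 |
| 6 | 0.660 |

At 4 km, from the table: ρ = 0.819 kg/m³.
Weight W = mg = 885 × 9.81 = 8681.9 N; in level flight L = W.
Dynamic pressure q = 0.5 × 0.819 × 67.9² = 1888 Pa.
CL = W/(q·S) = 8681.9 / (1888 × 13.2) = 0.3484.
CD = 0.0276 + 0.0566 × 0.3484² = 0.03447.
D = q·S·CD = 1888 × 13.2 × 0.03447 = 859 N

D = 859 N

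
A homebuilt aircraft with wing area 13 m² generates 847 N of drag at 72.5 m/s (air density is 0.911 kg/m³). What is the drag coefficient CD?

CD = 0.0272

From D = ½ρv²S·CD, rearranging gives CD = 2D/(ρv²S).
CD = 2 × 847 / (0.911 × 72.5² × 13) = 0.0272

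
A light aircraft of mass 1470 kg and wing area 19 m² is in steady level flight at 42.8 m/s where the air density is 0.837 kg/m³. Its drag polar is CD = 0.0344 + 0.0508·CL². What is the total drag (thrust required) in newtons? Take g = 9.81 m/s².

Weight W = mg = 1470 × 9.81 = 14421 N; in level flight L = W.
q = ½ρv² = ½ × 0.837 × 42.8² = 766.6 Pa.
CL = 2W/(ρv²S) = 2×14421/(0.837×42.8²×19) = 0.99.
CD = 0.0344 + 0.0508 × 0.99² = 0.08419.
D = q·S·CD = 766.6 × 19 × 0.08419 = 1226 N

D = 1230 N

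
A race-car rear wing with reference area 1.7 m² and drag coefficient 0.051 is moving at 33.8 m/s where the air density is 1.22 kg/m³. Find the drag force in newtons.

Dynamic pressure q = ½ρv² = ½ × 1.22 × 33.8² = 696.9 Pa.
D = q·S·CD = 696.9 × 1.7 × 0.051 = 60.4 N

D = 60.4 N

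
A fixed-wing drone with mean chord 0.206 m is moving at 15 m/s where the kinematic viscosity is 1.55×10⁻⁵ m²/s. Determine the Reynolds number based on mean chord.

Re = v·c/ν = 15 × 0.206 / (1.55×10⁻⁵) = 1.99×10^5

Re = 1.99×10^5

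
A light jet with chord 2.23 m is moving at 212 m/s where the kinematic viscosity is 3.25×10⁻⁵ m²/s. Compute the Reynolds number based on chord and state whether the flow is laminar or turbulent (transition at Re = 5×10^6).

Re = v·c/ν = 212 × 2.23 / (3.25×10⁻⁵) = 1.45×10^7
Since 1.45×10^7 > 5×10^6, the flow is turbulent.

Re = 1.45×10^7 (turbulent)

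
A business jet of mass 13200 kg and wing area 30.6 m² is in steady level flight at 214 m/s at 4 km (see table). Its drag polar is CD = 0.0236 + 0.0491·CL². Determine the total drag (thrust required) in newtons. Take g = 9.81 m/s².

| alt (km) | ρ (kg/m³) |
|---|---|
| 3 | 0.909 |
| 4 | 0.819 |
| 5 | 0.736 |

At 4 km, from the table: ρ = 0.819 kg/m³.
Level flight ⇒ L = W = m·g = 13200 × 9.81 = 1.2949×10^5 N.
Dynamic pressure q = 0.5 × 0.819 × 214² = 18750 Pa.
Required CL = L/(qS) = 1.2949×10^5/(18750·30.6) = 0.2257.
CD = 0.0236 + 0.0491 × 0.2257² = 0.0261.
D = q·S·CD = 18750 × 30.6 × 0.0261 = 14980 N

D = 15000 N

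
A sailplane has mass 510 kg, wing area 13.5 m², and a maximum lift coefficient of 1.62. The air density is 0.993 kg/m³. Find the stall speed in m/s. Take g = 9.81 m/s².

Weight W = mg = 510 × 9.81 = 5003 N.
From L = ½ρV²S·CL,max = W: V_stall = √(2W/(ρSCL,max)) = √(2·5003/(0.993·13.5·1.62))
V_stall = √460.8 = 21.5 m/s

V_stall = 21.5 m/s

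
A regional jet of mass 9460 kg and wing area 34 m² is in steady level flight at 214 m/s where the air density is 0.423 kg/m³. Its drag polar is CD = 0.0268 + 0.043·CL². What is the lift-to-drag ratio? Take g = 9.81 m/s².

In steady level flight, lift balances weight: W = mg = 9460 × 9.81 = 92803 N.
q = ½ρv² = ½ × 0.423 × 214² = 9686 Pa.
Required CL = L/(qS) = 92803/(9686·34) = 0.2818.
CD = 0.0268 + 0.043 × 0.2818² = 0.03021.
L/D = CL/CD = 0.2818 / 0.03021 = 9.33

L/D = 9.33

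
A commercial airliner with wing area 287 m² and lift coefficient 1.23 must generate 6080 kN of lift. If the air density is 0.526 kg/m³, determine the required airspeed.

v = 256 m/s

L = ½ρv²S·CL ⇒ v = √(2L/(ρ·S·CL))
v = √(2 × 6.08×10^6 / (0.526 × 287 × 1.23)) = √65490 = 256 m/s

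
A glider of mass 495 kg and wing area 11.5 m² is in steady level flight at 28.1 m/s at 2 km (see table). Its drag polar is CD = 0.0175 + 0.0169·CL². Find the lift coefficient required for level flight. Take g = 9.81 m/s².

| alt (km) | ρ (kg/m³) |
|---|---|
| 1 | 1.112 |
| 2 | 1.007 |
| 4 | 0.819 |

CL = 1.06

At 2 km, from the table: ρ = 1.007 kg/m³.
Level flight ⇒ L = W = m·g = 495 × 9.81 = 4855.9 N.
Dynamic pressure q = 0.5 × 1.007 × 28.1² = 397.6 Pa.
CL = W/(q·S) = 4855.9 / (397.6 × 11.5) = 1.062.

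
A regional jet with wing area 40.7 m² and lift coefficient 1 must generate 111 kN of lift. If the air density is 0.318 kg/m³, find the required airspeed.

v = 131 m/s

L = ½ρv²S·CL ⇒ v = √(2L/(ρ·S·CL))
v = √(2 × 1.11×10^5 / (0.318 × 40.7 × 1)) = √17150 = 131 m/s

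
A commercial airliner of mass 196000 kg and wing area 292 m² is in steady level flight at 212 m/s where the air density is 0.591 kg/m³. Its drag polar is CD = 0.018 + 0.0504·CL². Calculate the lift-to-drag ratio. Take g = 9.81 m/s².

Weight W = mg = 196000 × 9.81 = 1.9228×10^6 N; in level flight L = W.
q = ½ρv² = ½ × 0.591 × 212² = 13280 Pa.
CL = 2W/(ρv²S) = 2×1.9228×10^6/(0.591×212²×292) = 0.4958.
CD = 0.018 + 0.0504 × 0.4958² = 0.03039.
L/D = CL/CD = 0.4958 / 0.03039 = 16.3

L/D = 16.3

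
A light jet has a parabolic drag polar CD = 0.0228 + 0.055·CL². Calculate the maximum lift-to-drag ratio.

For CD = CD0 + K·CL², (L/D)max occurs at CL* = √(CD0/K) and equals 1/(2√(K·CD0)).
(L/D)max = 1/(2√(0.055 × 0.0228)) = 1/(2 × 0.03541) = 14.1

(L/D)max = 14.1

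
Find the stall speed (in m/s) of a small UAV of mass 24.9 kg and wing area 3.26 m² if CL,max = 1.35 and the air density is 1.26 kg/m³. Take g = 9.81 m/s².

V_stall = 9.39 m/s

Stall occurs when L = W at CL,max. W = mg = 24.9 × 9.81 = 244.3 N.
From L = ½ρV²S·CL,max = W: V_stall = √(2W/(ρSCL,max)) = √(2·244.3/(1.26·3.26·1.35))
V_stall = √88.1 = 9.39 m/s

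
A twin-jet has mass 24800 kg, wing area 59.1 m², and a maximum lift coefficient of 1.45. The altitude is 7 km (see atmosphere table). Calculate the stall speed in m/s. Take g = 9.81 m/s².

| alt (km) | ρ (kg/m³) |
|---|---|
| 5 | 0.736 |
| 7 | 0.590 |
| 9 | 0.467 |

V_stall = 98.1 m/s

At 7 km, from the table: ρ = 0.590 kg/m³.
At stall, lift equals weight: L = W = m·g = 24800 × 9.81 = 2.433×10^5 N.
From L = ½ρV²S·CL,max = W: V_stall = √(2W/(ρSCL,max)) = √(2·2.433×10^5/(0.59·59.1·1.45))
V_stall = √9624 = 98.1 m/s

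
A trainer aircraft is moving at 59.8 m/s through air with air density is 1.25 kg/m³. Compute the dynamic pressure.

q = ½ρv² = ½ × 1.25 × 59.8² = 2240 Pa

q = 2240 Pa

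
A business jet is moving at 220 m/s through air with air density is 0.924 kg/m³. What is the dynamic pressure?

q = 22400 Pa

q = ½ρv² = ½ × 0.924 × 220² = 22400 Pa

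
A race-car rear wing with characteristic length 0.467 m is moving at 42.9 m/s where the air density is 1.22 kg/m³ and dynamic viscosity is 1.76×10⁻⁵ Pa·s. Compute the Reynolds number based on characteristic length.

Re = 1.39×10^6

Re = ρ·v·c/μ = 1.22 × 42.9 × 0.467 / (1.76×10⁻⁵) = 1.39×10^6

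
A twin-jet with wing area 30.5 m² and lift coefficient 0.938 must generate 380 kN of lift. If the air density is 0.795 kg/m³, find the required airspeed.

L = ½ρv²S·CL ⇒ v = √(2L/(ρ·S·CL))
v = √(2 × 3.8×10^5 / (0.795 × 30.5 × 0.938)) = √33420 = 183 m/s

v = 183 m/s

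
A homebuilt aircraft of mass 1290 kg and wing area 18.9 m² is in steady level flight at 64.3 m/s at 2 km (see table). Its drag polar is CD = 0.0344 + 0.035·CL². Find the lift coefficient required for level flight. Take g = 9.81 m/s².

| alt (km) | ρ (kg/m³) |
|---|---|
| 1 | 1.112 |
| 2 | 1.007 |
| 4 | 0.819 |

CL = 0.322

At 2 km, from the table: ρ = 1.007 kg/m³.
In steady level flight, lift balances weight: W = mg = 1290 × 9.81 = 12655 N.
q = ½ρv² = ½ × 1.007 × 64.3² = 2082 Pa.
CL = W/(q·S) = 12655 / (2082 × 18.9) = 0.3216.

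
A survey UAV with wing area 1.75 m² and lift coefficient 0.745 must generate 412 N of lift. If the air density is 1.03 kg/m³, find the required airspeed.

L = ½ρv²S·CL ⇒ v = √(2L/(ρ·S·CL))
v = √(2 × 412 / (1.03 × 1.75 × 0.745)) = √613.6 = 24.8 m/s

v = 24.8 m/s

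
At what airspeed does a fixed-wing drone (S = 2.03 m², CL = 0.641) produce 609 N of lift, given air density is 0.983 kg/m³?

v = 30.9 m/s

L = ½ρv²S·CL ⇒ v = √(2L/(ρ·S·CL))
v = √(2 × 609 / (0.983 × 2.03 × 0.641)) = √952.2 = 30.9 m/s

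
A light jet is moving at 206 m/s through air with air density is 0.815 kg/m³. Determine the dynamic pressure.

q = 17300 Pa

q = ½ρv² = ½ × 0.815 × 206² = 17300 Pa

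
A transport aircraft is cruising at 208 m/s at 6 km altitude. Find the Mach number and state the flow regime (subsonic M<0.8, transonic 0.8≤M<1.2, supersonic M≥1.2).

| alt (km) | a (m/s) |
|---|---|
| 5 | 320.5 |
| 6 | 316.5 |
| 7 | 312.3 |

M = 0.657 (subsonic)

At 6 km, from the table: a = 316.5 m/s.
M = v/a = 208 / 316.5 = 0.657
M = 0.657 → subsonic.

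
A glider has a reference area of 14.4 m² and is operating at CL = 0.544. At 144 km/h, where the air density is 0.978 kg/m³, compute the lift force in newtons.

Convert speed: v = 144 km/h ÷ 3.6 = 40 m/s.
Dynamic pressure q = ½ρv² = ½ × 0.978 × 40² = 782.4 Pa.
L = q·S·CL = 782.4 × 14.4 × 0.544 = 6130 N ≈ 6.13 kN

L = 6130 N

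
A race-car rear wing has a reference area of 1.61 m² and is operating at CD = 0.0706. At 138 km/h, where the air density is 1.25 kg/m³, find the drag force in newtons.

D = 104 N

Convert speed: v = 138 km/h ÷ 3.6 = 38.33 m/s.
D = ½ρv²S·CD = ½ × 1.25 × 38.33² × 1.61 × 0.0706 = 104 N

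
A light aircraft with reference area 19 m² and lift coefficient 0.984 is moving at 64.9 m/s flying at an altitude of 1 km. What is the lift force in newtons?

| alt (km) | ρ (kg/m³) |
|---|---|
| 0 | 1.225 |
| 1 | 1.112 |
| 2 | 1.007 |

At 1 km, from the table: ρ = 1.112 kg/m³.
L = ½ρv²S·CL = ½ × 1.112 × 64.9² × 19 × 0.984 = 43800 N ≈ 43.8 kN

L = 43800 N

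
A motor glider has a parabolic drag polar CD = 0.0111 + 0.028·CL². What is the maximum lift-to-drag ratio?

(L/D)max = 28.4

For CD = CD0 + K·CL², (L/D)max occurs at CL* = √(CD0/K) and equals 1/(2√(K·CD0)).
(L/D)max = 1/(2√(0.028 × 0.0111)) = 1/(2 × 0.01763) = 28.4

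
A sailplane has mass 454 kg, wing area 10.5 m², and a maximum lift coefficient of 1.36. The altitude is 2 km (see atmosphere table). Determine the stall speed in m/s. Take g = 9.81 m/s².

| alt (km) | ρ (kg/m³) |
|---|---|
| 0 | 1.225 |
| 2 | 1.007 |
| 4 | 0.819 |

V_stall = 24.9 m/s

At 2 km, from the table: ρ = 1.007 kg/m³.
At stall, lift equals weight: L = W = m·g = 454 × 9.81 = 4454 N.
From L = ½ρV²S·CL,max = W: V_stall = √(2W/(ρSCL,max)) = √(2·4454/(1.007·10.5·1.36))
V_stall = √619.4 = 24.9 m/s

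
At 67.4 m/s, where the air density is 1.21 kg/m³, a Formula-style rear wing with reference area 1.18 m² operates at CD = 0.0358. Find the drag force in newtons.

D = 116 N

Dynamic pressure q = ½ρv² = ½ × 1.21 × 67.4² = 2748 Pa.
D = q·S·CD = 2748 × 1.18 × 0.0358 = 116 N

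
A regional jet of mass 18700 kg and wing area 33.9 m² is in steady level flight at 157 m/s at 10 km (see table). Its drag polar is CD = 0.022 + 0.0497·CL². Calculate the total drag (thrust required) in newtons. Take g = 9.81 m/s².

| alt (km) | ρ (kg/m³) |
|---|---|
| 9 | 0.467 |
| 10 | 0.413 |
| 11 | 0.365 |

D = 13500 N

At 10 km, from the table: ρ = 0.413 kg/m³.
Level flight ⇒ L = W = m·g = 18700 × 9.81 = 1.8345×10^5 N.
Dynamic pressure q = 0.5 × 0.413 × 157² = 5090 Pa.
CL = 2W/(ρv²S) = 2×1.8345×10^5/(0.413×157²×33.9) = 1.063.
CD = 0.022 + 0.0497 × 1.063² = 0.07817.
D = q·S·CD = 5090 × 33.9 × 0.07817 = 13490 N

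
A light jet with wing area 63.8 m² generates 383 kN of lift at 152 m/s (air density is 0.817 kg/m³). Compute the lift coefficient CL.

From L = ½ρv²S·CL, rearranging gives CL = 2L/(ρv²S).
CL = 2 × 3.83×10^5 / (0.817 × 152² × 63.8) = 0.636

CL = 0.636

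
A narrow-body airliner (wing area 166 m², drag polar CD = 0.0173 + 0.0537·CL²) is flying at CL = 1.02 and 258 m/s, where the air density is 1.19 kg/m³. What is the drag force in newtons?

D = 4.81×10^5 N

CD = 0.0173 + 0.0537 × 1.02² = 0.07317
D = ½ρv²S·CD = ½ × 1.19 × 258² × 166 × 0.07317 = 4.81×10^5 N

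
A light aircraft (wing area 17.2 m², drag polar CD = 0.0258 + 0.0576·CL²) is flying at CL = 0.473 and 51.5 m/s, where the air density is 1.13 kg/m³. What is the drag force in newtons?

CD = 0.0258 + 0.0576 × 0.473² = 0.03869
D = ½ρv²S·CD = ½ × 1.13 × 51.5² × 17.2 × 0.03869 = 997 N

D = 997 N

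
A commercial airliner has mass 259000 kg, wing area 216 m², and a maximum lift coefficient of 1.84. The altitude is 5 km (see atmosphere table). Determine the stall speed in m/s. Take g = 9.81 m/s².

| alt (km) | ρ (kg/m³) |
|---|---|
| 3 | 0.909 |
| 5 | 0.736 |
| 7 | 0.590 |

At 5 km, from the table: ρ = 0.736 kg/m³.
Stall occurs when L = W at CL,max. W = mg = 259000 × 9.81 = 2.541×10^6 N.
V_stall = √(2W/(ρ·S·CL,max)) = √(2 × 2.541×10^6 / (0.736 × 216 × 1.84))
V_stall = √17370 = 132 m/s

V_stall = 132 m/s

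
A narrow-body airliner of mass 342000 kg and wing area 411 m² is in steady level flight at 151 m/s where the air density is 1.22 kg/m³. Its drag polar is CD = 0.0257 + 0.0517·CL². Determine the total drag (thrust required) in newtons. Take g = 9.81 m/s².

Level flight ⇒ L = W = m·g = 342000 × 9.81 = 3.355×10^6 N.
Dynamic pressure q = 0.5 × 1.22 × 151² = 13910 Pa.
CL = W/(q·S) = 3.355×10^6 / (13910 × 411) = 0.5869.
CD = 0.0257 + 0.0517 × 0.5869² = 0.04351.
D = q·S·CD = 13910 × 411 × 0.04351 = 2.487×10^5 N

D = 2.49×10^5 N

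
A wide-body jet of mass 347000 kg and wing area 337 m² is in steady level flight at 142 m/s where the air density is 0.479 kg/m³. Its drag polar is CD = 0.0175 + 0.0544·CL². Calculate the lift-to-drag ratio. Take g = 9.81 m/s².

Level flight ⇒ L = W = m·g = 347000 × 9.81 = 3.4041×10^6 N.
q = ½ρv² = ½ × 0.479 × 142² = 4829 Pa.
CL = W/(q·S) = 3.4041×10^6 / (4829 × 337) = 2.092.
CD = 0.0175 + 0.0544 × 2.092² = 0.2555.
L/D = CL/CD = 2.092 / 0.2555 = 8.19

L/D = 8.19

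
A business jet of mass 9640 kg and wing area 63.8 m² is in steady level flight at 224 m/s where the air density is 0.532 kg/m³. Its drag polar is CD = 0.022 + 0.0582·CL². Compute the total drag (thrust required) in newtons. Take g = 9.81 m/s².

Level flight ⇒ L = W = m·g = 9640 × 9.81 = 94568 N.
q = ½ρv² = ½ × 0.532 × 224² = 13350 Pa.
CL = 2W/(ρv²S) = 2×94568/(0.532×224²×63.8) = 0.1111.
CD = 0.022 + 0.0582 × 0.1111² = 0.02272.
D = q·S·CD = 13350 × 63.8 × 0.02272 = 19340 N

D = 19300 N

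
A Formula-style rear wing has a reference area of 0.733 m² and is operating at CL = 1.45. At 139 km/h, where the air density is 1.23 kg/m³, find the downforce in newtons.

L = 974 N

Convert speed: v = 139 km/h ÷ 3.6 = 38.61 m/s.
L = ½ρv²S·CL = ½ × 1.23 × 38.61² × 0.733 × 1.45 = 974 N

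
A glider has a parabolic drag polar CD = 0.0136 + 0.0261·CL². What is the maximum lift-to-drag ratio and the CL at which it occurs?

(L/D)max = 26.5, at CL = 0.722

For CD = CD0 + K·CL², (L/D)max occurs at CL* = √(CD0/K) and equals 1/(2√(K·CD0)).
(L/D)max = 1/(2√(0.0261 × 0.0136)) = 1/(2 × 0.01884) = 26.5
CL* = √(0.0136/0.0261) = 0.722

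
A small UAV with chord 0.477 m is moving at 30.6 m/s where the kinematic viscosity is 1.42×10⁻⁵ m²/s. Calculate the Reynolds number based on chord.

Re = 1.03×10^6

Re = v·c/ν = 30.6 × 0.477 / (1.42×10⁻⁵) = 1.03×10^6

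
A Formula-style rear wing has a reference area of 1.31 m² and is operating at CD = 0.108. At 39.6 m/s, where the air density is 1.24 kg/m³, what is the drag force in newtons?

D = ½ρv²S·CD = ½ × 1.24 × 39.6² × 1.31 × 0.108 = 138 N

D = 138 N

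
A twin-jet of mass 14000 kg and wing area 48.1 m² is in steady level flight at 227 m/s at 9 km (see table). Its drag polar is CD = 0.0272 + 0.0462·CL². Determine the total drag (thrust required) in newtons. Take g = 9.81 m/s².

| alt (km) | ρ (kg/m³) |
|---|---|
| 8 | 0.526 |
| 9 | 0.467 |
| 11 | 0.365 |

At 9 km, from the table: ρ = 0.467 kg/m³.
Weight W = mg = 14000 × 9.81 = 1.3734×10^5 N; in level flight L = W.
Dynamic pressure q = 0.5 × 0.467 × 227² = 12030 Pa.
CL = 2W/(ρv²S) = 2×1.3734×10^5/(0.467×227²×48.1) = 0.2373.
CD = 0.0272 + 0.0462 × 0.2373² = 0.0298.
D = q·S·CD = 12030 × 48.1 × 0.0298 = 17250 N

D = 17200 N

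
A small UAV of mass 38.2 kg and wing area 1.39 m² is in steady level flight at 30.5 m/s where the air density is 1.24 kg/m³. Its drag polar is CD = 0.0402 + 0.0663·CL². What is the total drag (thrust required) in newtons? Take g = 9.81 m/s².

D = 43.8 N

Level flight ⇒ L = W = m·g = 38.2 × 9.81 = 374.74 N.
q = ½ρv² = ½ × 1.24 × 30.5² = 576.8 Pa.
CL = 2W/(ρv²S) = 2×374.74/(1.24×30.5²×1.39) = 0.4674.
CD = 0.0402 + 0.0663 × 0.4674² = 0.05469.
D = q·S·CD = 576.8 × 1.39 × 0.05469 = 43.84 N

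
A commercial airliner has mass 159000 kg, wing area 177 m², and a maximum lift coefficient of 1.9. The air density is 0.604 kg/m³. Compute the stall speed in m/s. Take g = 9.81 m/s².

V_stall = 124 m/s

Weight W = mg = 159000 × 9.81 = 1.56×10^6 N.
From L = ½ρV²S·CL,max = W: V_stall = √(2W/(ρSCL,max)) = √(2·1.56×10^6/(0.604·177·1.9))
V_stall = √15360 = 124 m/s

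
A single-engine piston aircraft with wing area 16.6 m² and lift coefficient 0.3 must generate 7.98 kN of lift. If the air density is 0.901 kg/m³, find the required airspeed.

L = ½ρv²S·CL ⇒ v = √(2L/(ρ·S·CL))
v = √(2 × 7980 / (0.901 × 16.6 × 0.3)) = √3557 = 59.6 m/s

v = 59.6 m/s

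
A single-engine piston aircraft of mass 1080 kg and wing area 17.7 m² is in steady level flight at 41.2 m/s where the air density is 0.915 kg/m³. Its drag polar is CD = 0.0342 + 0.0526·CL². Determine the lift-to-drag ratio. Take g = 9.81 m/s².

L/D = 11.8

Level flight ⇒ L = W = m·g = 1080 × 9.81 = 10595 N.
Dynamic pressure q = 0.5 × 0.915 × 41.2² = 776.6 Pa.
CL = 2W/(ρv²S) = 2×10595/(0.915×41.2²×17.7) = 0.7708.
CD = 0.0342 + 0.0526 × 0.7708² = 0.06545.
L/D = CL/CD = 0.7708 / 0.06545 = 11.8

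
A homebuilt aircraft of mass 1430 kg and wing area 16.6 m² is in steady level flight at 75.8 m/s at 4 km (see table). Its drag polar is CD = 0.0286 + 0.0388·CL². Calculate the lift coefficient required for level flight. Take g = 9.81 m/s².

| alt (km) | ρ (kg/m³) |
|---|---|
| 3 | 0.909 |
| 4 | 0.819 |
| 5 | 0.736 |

CL = 0.359

At 4 km, from the table: ρ = 0.819 kg/m³.
Level flight ⇒ L = W = m·g = 1430 × 9.81 = 14028 N.
Dynamic pressure q = 0.5 × 0.819 × 75.8² = 2353 Pa.
CL = W/(q·S) = 14028 / (2353 × 16.6) = 0.3592.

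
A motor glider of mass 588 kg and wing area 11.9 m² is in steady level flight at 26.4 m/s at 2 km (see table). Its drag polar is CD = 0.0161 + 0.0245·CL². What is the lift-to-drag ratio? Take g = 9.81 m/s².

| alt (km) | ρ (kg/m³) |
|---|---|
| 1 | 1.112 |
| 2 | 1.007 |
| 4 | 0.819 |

At 2 km, from the table: ρ = 1.007 kg/m³.
Weight W = mg = 588 × 9.81 = 5768.3 N; in level flight L = W.
Dynamic pressure q = 0.5 × 1.007 × 26.4² = 350.9 Pa.
CL = 2W/(ρv²S) = 2×5768.3/(1.007×26.4²×11.9) = 1.381.
CD = 0.0161 + 0.0245 × 1.381² = 0.06285.
L/D = CL/CD = 1.381 / 0.06285 = 22

L/D = 22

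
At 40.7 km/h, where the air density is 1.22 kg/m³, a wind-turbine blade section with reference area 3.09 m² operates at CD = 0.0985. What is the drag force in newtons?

D = 23.7 N

Convert speed: v = 40.7 km/h ÷ 3.6 = 11.31 m/s.
Dynamic pressure q = ½ρv² = ½ × 1.22 × 11.31² = 77.97 Pa.
D = q·S·CD = 77.97 × 3.09 × 0.0985 = 23.7 N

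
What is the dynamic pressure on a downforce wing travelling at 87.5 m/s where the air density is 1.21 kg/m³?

q = ½ρv² = ½ × 1.21 × 87.5² = 4630 Pa

q = 4630 Pa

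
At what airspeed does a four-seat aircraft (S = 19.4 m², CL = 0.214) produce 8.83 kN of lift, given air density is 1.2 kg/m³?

L = ½ρv²S·CL ⇒ v = √(2L/(ρ·S·CL))
v = √(2 × 8830 / (1.2 × 19.4 × 0.214)) = √3545 = 59.5 m/s

v = 59.5 m/s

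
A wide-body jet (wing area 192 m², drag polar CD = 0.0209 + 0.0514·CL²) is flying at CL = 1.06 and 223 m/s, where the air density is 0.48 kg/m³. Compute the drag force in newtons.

D = 1.8×10^5 N

CD = 0.0209 + 0.0514 × 1.06² = 0.07865
D = ½ρv²S·CD = ½ × 0.48 × 223² × 192 × 0.07865 = 1.8×10^5 N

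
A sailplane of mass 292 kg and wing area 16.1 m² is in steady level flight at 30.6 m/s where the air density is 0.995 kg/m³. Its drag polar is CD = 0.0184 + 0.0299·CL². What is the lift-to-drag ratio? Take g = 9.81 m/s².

L/D = 16.8

Level flight ⇒ L = W = m·g = 292 × 9.81 = 2864.5 N.
Dynamic pressure q = 0.5 × 0.995 × 30.6² = 465.8 Pa.
Required CL = L/(qS) = 2864.5/(465.8·16.1) = 0.3819.
CD = 0.0184 + 0.0299 × 0.3819² = 0.02276.
L/D = CL/CD = 0.3819 / 0.02276 = 16.8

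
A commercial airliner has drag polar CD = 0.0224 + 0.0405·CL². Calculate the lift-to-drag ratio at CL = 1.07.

CD = 0.0224 + 0.0405 × 1.07² = 0.06877
L/D = CL/CD = 1.07 / 0.06877 = 15.6

L/D = 15.6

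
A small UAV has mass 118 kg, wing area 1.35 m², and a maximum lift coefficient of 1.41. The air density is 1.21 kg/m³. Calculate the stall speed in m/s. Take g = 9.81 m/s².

V_stall = 31.7 m/s

At stall, lift equals weight: L = W = m·g = 118 × 9.81 = 1158 N.
From L = ½ρV²S·CL,max = W: V_stall = √(2W/(ρSCL,max)) = √(2·1158/(1.21·1.35·1.41))
V_stall = √1005 = 31.7 m/s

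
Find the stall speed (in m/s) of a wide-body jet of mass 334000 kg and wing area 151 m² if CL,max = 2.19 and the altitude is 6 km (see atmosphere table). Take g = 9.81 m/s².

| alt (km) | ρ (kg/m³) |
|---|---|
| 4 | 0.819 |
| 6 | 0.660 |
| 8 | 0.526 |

V_stall = 173 m/s

At 6 km, from the table: ρ = 0.660 kg/m³.
Stall occurs when L = W at CL,max. W = mg = 334000 × 9.81 = 3.277×10^6 N.
From L = ½ρV²S·CL,max = W: V_stall = √(2W/(ρSCL,max)) = √(2·3.277×10^6/(0.66·151·2.19))
V_stall = √30020 = 173 m/s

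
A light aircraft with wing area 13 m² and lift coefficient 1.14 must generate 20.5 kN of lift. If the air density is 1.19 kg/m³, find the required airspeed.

v = 48.2 m/s

L = ½ρv²S·CL ⇒ v = √(2L/(ρ·S·CL))
v = √(2 × 20500 / (1.19 × 13 × 1.14)) = √2325 = 48.2 m/s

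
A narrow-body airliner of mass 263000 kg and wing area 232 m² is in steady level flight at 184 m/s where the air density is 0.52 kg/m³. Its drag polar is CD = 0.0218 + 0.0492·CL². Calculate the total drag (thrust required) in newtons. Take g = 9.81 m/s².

D = 2.05×10^5 N

Level flight ⇒ L = W = m·g = 263000 × 9.81 = 2.58×10^6 N.
q = ½ρv² = ½ × 0.52 × 184² = 8803 Pa.
CL = W/(q·S) = 2.58×10^6 / (8803 × 232) = 1.263.
CD = 0.0218 + 0.0492 × 1.263² = 0.1003.
D = q·S·CD = 8803 × 232 × 0.1003 = 2.049×10^5 N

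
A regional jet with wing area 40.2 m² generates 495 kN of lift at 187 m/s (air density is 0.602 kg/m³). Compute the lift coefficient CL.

From L = ½ρv²S·CL, rearranging gives CL = 2L/(ρv²S).
CL = 2 × 4.95×10^5 / (0.602 × 187² × 40.2) = 1.17

CL = 1.17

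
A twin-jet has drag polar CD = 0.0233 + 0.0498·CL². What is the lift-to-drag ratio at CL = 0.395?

L/D = 12.7

CD = 0.0233 + 0.0498 × 0.395² = 0.03107
L/D = CL/CD = 0.395 / 0.03107 = 12.7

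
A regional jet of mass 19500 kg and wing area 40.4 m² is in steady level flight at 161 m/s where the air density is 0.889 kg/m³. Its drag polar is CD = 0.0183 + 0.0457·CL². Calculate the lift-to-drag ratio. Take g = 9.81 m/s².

L/D = 15.8

Level flight ⇒ L = W = m·g = 19500 × 9.81 = 1.913×10^5 N.
Dynamic pressure q = 0.5 × 0.889 × 161² = 11520 Pa.
Required CL = L/(qS) = 1.913×10^5/(11520·40.4) = 0.411.
CD = 0.0183 + 0.0457 × 0.411² = 0.02602.
L/D = CL/CD = 0.411 / 0.02602 = 15.8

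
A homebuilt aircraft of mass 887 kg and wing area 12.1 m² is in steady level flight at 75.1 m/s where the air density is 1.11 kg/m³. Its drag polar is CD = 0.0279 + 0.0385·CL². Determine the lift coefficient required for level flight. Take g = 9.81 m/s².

Weight W = mg = 887 × 9.81 = 8701.5 N; in level flight L = W.
q = ½ρv² = ½ × 1.11 × 75.1² = 3130 Pa.
CL = 2W/(ρv²S) = 2×8701.5/(1.11×75.1²×12.1) = 0.2297.

CL = 0.23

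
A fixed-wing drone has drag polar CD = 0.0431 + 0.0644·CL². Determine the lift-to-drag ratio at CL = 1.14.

L/D = 8.99

CD = 0.0431 + 0.0644 × 1.14² = 0.1268
L/D = CL/CD = 1.14 / 0.1268 = 8.99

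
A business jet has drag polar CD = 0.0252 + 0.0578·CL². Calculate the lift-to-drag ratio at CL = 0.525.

CD = 0.0252 + 0.0578 × 0.525² = 0.04113
L/D = CL/CD = 0.525 / 0.04113 = 12.8

L/D = 12.8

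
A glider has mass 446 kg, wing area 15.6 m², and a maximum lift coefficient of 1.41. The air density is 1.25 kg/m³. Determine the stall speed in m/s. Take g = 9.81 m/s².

V_stall = 17.8 m/s

Weight W = mg = 446 × 9.81 = 4375 N.
From L = ½ρV²S·CL,max = W: V_stall = √(2W/(ρSCL,max)) = √(2·4375/(1.25·15.6·1.41))
V_stall = √318.3 = 17.8 m/s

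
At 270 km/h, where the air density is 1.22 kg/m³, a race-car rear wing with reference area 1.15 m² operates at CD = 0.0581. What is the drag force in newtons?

Convert speed: v = 270 km/h ÷ 3.6 = 75 m/s.
D = ½ρv²S·CD = ½ × 1.22 × 75² × 1.15 × 0.0581 = 229 N

D = 229 N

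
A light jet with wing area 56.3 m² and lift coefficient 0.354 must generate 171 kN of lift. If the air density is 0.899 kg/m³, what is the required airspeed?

v = 138 m/s

L = ½ρv²S·CL ⇒ v = √(2L/(ρ·S·CL))
v = √(2 × 1.71×10^5 / (0.899 × 56.3 × 0.354)) = √19090 = 138 m/s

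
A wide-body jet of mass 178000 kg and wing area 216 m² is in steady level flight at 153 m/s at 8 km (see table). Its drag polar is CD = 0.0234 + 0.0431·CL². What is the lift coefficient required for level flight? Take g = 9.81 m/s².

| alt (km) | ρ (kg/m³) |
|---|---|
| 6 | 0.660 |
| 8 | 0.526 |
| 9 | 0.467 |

CL = 1.31

At 8 km, from the table: ρ = 0.526 kg/m³.
Level flight ⇒ L = W = m·g = 178000 × 9.81 = 1.7462×10^6 N.
q = ½ρv² = ½ × 0.526 × 153² = 6157 Pa.
CL = W/(q·S) = 1.7462×10^6 / (6157 × 216) = 1.313.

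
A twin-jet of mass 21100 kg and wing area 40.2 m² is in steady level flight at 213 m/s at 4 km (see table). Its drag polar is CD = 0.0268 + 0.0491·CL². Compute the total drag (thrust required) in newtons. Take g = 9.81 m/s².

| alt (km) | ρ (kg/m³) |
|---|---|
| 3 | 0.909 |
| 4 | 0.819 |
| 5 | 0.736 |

At 4 km, from the table: ρ = 0.819 kg/m³.
Level flight ⇒ L = W = m·g = 21100 × 9.81 = 2.0699×10^5 N.
Dynamic pressure q = 0.5 × 0.819 × 213² = 18580 Pa.
CL = 2W/(ρv²S) = 2×2.0699×10^5/(0.819×213²×40.2) = 0.2771.
CD = 0.0268 + 0.0491 × 0.2771² = 0.03057.
D = q·S·CD = 18580 × 40.2 × 0.03057 = 22830 N

D = 22800 N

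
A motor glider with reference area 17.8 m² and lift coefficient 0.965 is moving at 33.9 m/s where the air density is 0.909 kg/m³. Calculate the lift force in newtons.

L = 8970 N

Dynamic pressure q = ½ρv² = ½ × 0.909 × 33.9² = 522.3 Pa.
L = q·S·CL = 522.3 × 17.8 × 0.965 = 8970 N ≈ 8.97 kN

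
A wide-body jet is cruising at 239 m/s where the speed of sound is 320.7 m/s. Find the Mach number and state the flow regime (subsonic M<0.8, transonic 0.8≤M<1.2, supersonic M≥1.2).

M = 0.745 (subsonic)

M = v/a = 239 / 320.7 = 0.745
M = 0.745 → subsonic.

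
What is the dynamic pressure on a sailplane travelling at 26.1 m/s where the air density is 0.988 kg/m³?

q = ½ρv² = ½ × 0.988 × 26.1² = 337 Pa

q = 337 Pa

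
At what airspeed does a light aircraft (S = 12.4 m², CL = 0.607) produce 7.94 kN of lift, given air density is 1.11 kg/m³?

L = ½ρv²S·CL ⇒ v = √(2L/(ρ·S·CL))
v = √(2 × 7940 / (1.11 × 12.4 × 0.607)) = √1901 = 43.6 m/s

v = 43.6 m/s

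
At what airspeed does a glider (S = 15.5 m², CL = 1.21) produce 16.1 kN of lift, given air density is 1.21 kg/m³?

v = 37.7 m/s

L = ½ρv²S·CL ⇒ v = √(2L/(ρ·S·CL))
v = √(2 × 16100 / (1.21 × 15.5 × 1.21)) = √1419 = 37.7 m/s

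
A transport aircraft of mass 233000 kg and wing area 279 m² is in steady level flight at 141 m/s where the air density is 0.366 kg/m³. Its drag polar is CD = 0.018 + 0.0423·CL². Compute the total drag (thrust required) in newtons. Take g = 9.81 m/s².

D = 2.36×10^5 N

In steady level flight, lift balances weight: W = mg = 233000 × 9.81 = 2.2857×10^6 N.
Dynamic pressure q = 0.5 × 0.366 × 141² = 3638 Pa.
CL = W/(q·S) = 2.2857×10^6 / (3638 × 279) = 2.252.
CD = 0.018 + 0.0423 × 2.252² = 0.2325.
D = q·S·CD = 3638 × 279 × 0.2325 = 2.36×10^5 N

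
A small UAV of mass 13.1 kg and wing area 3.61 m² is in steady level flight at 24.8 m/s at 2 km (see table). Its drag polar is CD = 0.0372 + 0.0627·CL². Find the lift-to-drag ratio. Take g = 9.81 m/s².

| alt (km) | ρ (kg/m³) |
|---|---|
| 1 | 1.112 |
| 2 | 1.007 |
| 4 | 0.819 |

At 2 km, from the table: ρ = 1.007 kg/m³.
Level flight ⇒ L = W = m·g = 13.1 × 9.81 = 128.51 N.
Dynamic pressure q = 0.5 × 1.007 × 24.8² = 309.7 Pa.
CL = 2W/(ρv²S) = 2×128.51/(1.007×24.8²×3.61) = 0.115.
CD = 0.0372 + 0.0627 × 0.115² = 0.03803.
L/D = CL/CD = 0.115 / 0.03803 = 3.02

L/D = 3.02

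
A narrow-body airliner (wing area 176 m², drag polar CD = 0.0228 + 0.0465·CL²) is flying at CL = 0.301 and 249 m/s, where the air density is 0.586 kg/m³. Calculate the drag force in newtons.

D = 86400 N

CD = 0.0228 + 0.0465 × 0.301² = 0.02701
D = ½ρv²S·CD = ½ × 0.586 × 249² × 176 × 0.02701 = 86400 N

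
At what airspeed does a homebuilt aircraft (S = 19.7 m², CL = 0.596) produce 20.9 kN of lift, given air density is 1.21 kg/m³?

L = ½ρv²S·CL ⇒ v = √(2L/(ρ·S·CL))
v = √(2 × 20900 / (1.21 × 19.7 × 0.596)) = √2942 = 54.2 m/s

v = 54.2 m/s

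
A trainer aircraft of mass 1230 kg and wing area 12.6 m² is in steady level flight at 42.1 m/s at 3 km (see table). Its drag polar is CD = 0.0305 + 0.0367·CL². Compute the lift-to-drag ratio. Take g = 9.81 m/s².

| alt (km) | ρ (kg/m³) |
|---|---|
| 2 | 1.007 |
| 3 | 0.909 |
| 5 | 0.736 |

At 3 km, from the table: ρ = 0.909 kg/m³.
Level flight ⇒ L = W = m·g = 1230 × 9.81 = 12066 N.
Dynamic pressure q = 0.5 × 0.909 × 42.1² = 805.6 Pa.
CL = 2W/(ρv²S) = 2×12066/(0.909×42.1²×12.6) = 1.189.
CD = 0.0305 + 0.0367 × 1.189² = 0.08237.
L/D = CL/CD = 1.189 / 0.08237 = 14.4

L/D = 14.4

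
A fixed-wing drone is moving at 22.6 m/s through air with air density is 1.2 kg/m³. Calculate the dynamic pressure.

q = ½ρv² = ½ × 1.2 × 22.6² = 306 Pa

q = 306 Pa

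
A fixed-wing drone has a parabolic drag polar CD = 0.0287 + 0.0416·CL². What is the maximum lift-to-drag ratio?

For CD = CD0 + K·CL², (L/D)max occurs at CL* = √(CD0/K) and equals 1/(2√(K·CD0)).
(L/D)max = 1/(2√(0.0416 × 0.0287)) = 1/(2 × 0.03455) = 14.5

(L/D)max = 14.5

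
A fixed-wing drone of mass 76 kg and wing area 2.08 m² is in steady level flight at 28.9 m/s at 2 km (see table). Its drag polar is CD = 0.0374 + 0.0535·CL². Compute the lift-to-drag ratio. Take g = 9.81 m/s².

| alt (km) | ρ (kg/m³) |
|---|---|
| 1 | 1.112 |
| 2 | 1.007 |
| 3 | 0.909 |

At 2 km, from the table: ρ = 1.007 kg/m³.
Level flight ⇒ L = W = m·g = 76 × 9.81 = 745.56 N.
q = ½ρv² = ½ × 1.007 × 28.9² = 420.5 Pa.
Required CL = L/(qS) = 745.56/(420.5·2.08) = 0.8524.
CD = 0.0374 + 0.0535 × 0.8524² = 0.07627.
L/D = CL/CD = 0.8524 / 0.07627 = 11.2

L/D = 11.2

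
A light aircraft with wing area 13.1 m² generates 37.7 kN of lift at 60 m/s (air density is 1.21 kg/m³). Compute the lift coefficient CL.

From L = ½ρv²S·CL, rearranging gives CL = 2L/(ρv²S).
CL = 2 × 37700 / (1.21 × 60² × 13.1) = 1.32

CL = 1.32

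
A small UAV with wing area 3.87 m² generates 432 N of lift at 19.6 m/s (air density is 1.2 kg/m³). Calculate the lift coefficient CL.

CL = 0.484

From L = ½ρv²S·CL, rearranging gives CL = 2L/(ρv²S).
CL = 2 × 432 / (1.2 × 19.6² × 3.87) = 0.484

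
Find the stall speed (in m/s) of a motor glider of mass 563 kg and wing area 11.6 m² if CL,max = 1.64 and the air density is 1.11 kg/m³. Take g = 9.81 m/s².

V_stall = 22.9 m/s

At stall, lift equals weight: L = W = m·g = 563 × 9.81 = 5523 N.
From L = ½ρV²S·CL,max = W: V_stall = √(2W/(ρSCL,max)) = √(2·5523/(1.11·11.6·1.64))
V_stall = √523.1 = 22.9 m/s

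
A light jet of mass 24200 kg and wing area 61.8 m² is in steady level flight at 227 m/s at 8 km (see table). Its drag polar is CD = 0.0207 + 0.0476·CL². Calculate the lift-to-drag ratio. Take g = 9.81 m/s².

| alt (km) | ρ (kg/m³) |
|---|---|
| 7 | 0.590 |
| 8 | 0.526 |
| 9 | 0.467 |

L/D = 11.6

At 8 km, from the table: ρ = 0.526 kg/m³.
Weight W = mg = 24200 × 9.81 = 2.374×10^5 N; in level flight L = W.
q = ½ρv² = ½ × 0.526 × 227² = 13550 Pa.
Required CL = L/(qS) = 2.374×10^5/(13550·61.8) = 0.2835.
CD = 0.0207 + 0.0476 × 0.2835² = 0.02452.
L/D = CL/CD = 0.2835 / 0.02452 = 11.6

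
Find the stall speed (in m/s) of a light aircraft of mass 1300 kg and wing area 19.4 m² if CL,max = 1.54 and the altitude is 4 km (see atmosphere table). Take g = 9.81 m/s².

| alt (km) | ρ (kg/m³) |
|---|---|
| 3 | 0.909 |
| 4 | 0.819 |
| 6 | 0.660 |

At 4 km, from the table: ρ = 0.819 kg/m³.
Stall occurs when L = W at CL,max. W = mg = 1300 × 9.81 = 12750 N.
V_stall = √(2W/(ρ·S·CL,max)) = √(2 × 12750 / (0.819 × 19.4 × 1.54))
V_stall = √1042 = 32.3 m/s

V_stall = 32.3 m/s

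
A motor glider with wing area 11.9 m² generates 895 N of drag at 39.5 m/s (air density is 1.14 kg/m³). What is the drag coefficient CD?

CD = 0.0846

From D = ½ρv²S·CD, rearranging gives CD = 2D/(ρv²S).
CD = 2 × 895 / (1.14 × 39.5² × 11.9) = 0.0846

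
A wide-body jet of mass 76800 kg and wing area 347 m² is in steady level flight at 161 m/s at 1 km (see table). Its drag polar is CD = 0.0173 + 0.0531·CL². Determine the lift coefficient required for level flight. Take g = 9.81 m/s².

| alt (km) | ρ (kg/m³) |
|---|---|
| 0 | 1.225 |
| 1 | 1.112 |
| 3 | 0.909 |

At 1 km, from the table: ρ = 1.112 kg/m³.
Level flight ⇒ L = W = m·g = 76800 × 9.81 = 7.5341×10^5 N.
q = ½ρv² = ½ × 1.112 × 161² = 14410 Pa.
Required CL = L/(qS) = 7.5341×10^5/(14410·347) = 0.1507.

CL = 0.151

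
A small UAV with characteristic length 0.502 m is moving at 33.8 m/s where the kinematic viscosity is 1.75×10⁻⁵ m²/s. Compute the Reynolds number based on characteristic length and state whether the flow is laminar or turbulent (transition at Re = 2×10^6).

Re = 9.7×10^5 (laminar)

Re = v·c/ν = 33.8 × 0.502 / (1.75×10⁻⁵) = 9.7×10^5
Since 9.7×10^5 < 2×10^6, the flow is laminar.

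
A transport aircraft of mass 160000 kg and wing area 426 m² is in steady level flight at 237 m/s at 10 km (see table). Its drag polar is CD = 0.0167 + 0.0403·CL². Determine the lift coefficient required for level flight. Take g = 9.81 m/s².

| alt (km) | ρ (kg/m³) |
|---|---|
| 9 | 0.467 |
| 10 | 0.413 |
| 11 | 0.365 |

At 10 km, from the table: ρ = 0.413 kg/m³.
In steady level flight, lift balances weight: W = mg = 160000 × 9.81 = 1.5696×10^6 N.
Dynamic pressure q = 0.5 × 0.413 × 237² = 11600 Pa.
CL = W/(q·S) = 1.5696×10^6 / (11600 × 426) = 0.3177.

CL = 0.318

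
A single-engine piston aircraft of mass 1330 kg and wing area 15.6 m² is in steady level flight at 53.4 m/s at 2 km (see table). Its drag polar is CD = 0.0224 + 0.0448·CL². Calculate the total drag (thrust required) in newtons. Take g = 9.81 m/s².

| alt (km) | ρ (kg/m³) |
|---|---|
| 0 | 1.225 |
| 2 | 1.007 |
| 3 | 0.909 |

At 2 km, from the table: ρ = 1.007 kg/m³.
Weight W = mg = 1330 × 9.81 = 13047 N; in level flight L = W.
Dynamic pressure q = 0.5 × 1.007 × 53.4² = 1436 Pa.
CL = W/(q·S) = 13047 / (1436 × 15.6) = 0.5825.
CD = 0.0224 + 0.0448 × 0.5825² = 0.0376.
D = q·S·CD = 1436 × 15.6 × 0.0376 = 842.2 N

D = 842 N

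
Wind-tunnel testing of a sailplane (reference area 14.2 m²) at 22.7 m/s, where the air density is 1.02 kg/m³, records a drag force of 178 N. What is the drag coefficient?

CD = 0.0477

From D = ½ρv²S·CD, rearranging gives CD = 2D/(ρv²S).
CD = 2 × 178 / (1.02 × 22.7² × 14.2) = 0.0477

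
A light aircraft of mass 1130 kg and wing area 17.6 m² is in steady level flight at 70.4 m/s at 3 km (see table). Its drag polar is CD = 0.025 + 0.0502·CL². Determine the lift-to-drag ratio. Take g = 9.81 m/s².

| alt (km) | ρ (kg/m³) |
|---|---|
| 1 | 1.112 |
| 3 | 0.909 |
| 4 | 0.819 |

L/D = 9.67

At 3 km, from the table: ρ = 0.909 kg/m³.
Weight W = mg = 1130 × 9.81 = 11085 N; in level flight L = W.
Dynamic pressure q = 0.5 × 0.909 × 70.4² = 2253 Pa.
CL = 2W/(ρv²S) = 2×11085/(0.909×70.4²×17.6) = 0.2796.
CD = 0.025 + 0.0502 × 0.2796² = 0.02892.
L/D = CL/CD = 0.2796 / 0.02892 = 9.67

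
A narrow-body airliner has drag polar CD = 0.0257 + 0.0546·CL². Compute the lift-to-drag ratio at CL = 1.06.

CD = 0.0257 + 0.0546 × 1.06² = 0.08705
L/D = CL/CD = 1.06 / 0.08705 = 12.2

L/D = 12.2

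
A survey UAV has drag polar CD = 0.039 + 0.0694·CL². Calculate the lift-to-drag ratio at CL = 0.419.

CD = 0.039 + 0.0694 × 0.419² = 0.05118
L/D = CL/CD = 0.419 / 0.05118 = 8.19

L/D = 8.19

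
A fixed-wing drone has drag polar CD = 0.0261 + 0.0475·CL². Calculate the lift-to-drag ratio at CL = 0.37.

L/D = 11.3

CD = 0.0261 + 0.0475 × 0.37² = 0.0326
L/D = CL/CD = 0.37 / 0.0326 = 11.3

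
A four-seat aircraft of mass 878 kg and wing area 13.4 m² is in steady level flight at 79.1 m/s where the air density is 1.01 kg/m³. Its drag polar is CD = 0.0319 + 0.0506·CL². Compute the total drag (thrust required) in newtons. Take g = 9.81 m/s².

Weight W = mg = 878 × 9.81 = 8613.2 N; in level flight L = W.
Dynamic pressure q = 0.5 × 1.01 × 79.1² = 3160 Pa.
Required CL = L/(qS) = 8613.2/(3160·13.4) = 0.2034.
CD = 0.0319 + 0.0506 × 0.2034² = 0.03399.
D = q·S·CD = 3160 × 13.4 × 0.03399 = 1439 N

D = 1440 N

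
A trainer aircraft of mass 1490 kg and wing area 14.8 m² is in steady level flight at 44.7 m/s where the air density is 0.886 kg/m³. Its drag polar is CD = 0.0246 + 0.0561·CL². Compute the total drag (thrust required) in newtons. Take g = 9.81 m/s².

D = 1240 N

Weight W = mg = 1490 × 9.81 = 14617 N; in level flight L = W.
q = ½ρv² = ½ × 0.886 × 44.7² = 885.2 Pa.
CL = W/(q·S) = 14617 / (885.2 × 14.8) = 1.116.
CD = 0.0246 + 0.0561 × 1.116² = 0.09444.
D = q·S·CD = 885.2 × 14.8 × 0.09444 = 1237 N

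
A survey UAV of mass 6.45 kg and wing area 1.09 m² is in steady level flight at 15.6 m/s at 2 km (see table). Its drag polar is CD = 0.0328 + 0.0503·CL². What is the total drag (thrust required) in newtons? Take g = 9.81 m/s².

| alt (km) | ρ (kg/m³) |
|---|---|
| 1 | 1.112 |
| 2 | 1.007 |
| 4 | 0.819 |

D = 5.89 N

At 2 km, from the table: ρ = 1.007 kg/m³.
Weight W = mg = 6.45 × 9.81 = 63.275 N; in level flight L = W.
Dynamic pressure q = 0.5 × 1.007 × 15.6² = 122.5 Pa.
CL = W/(q·S) = 63.275 / (122.5 × 1.09) = 0.4738.
CD = 0.0328 + 0.0503 × 0.4738² = 0.04409.
D = q·S·CD = 122.5 × 1.09 × 0.04409 = 5.889 N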